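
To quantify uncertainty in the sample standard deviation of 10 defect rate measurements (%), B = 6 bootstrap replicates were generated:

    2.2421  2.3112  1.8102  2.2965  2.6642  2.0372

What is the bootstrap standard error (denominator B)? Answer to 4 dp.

Bootstrap SE is the standard deviation of the 6 replicate standard deviations.
Mean of replicates: (2.2421 + 2.3112 + 1.8102 + 2.2965 + 2.6642 + 2.0372) / 6 = 13.36140 / 6 = 2.22690
Sum of squared deviations: (+0.01520)² + (+0.08430)² + (−0.41670)² + (+0.06960)² + (+0.43730)² + (−0.18970)² = 0.41304
Variance = 0.41304 / 6 = 0.06884
SE* = √0.06884

SE* = 0.2624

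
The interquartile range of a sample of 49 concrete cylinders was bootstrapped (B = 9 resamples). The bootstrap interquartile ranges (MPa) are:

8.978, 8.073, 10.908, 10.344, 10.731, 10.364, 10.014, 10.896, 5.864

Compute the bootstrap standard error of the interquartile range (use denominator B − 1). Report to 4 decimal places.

SE* = 1.6826

Bootstrap SE is the standard deviation of the 9 replicate interquartile ranges.
Mean of replicates: (8.978 + 8.073 + 10.908 + 10.344 + 10.731 + 10.364 + 10.014 + 10.896 + 5.864) / 9 = 86.17200 / 9 = 9.57467
Sum of squared deviations: (−0.59667)² + (−1.50167)² + (+1.33333)² + (+0.76933)² + (+1.15633)² + (+0.78933)² + (+0.43933)² + (+1.32133)² + (−3.71067)² = 22.64880
Variance = 22.64880 / 8 = 2.83110
SE* = √2.83110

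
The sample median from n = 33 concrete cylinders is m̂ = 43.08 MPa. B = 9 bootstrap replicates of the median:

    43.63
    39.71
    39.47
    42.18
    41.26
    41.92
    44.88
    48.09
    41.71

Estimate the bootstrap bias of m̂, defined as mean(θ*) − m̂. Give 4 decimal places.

mean(θ*) = (43.63 + 39.71 + 39.47 + 42.18 + 41.26 + 41.92 + 44.88 + 48.09 + 41.71) / 9 = 42.53889
bias = 42.53889 − 43.08

bias = −0.5411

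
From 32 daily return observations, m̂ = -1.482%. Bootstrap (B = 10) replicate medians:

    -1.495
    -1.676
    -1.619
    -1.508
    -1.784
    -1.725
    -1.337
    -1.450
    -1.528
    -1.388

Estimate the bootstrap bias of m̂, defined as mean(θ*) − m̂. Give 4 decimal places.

mean(θ*) = ((-1.495) + (-1.676) + (-1.619) + (-1.508) + (-1.784) + (-1.725) + (-1.337) + (-1.450) + (-1.528) + (-1.388)) / 10 = -1.55100
bias = -1.55100 − -1.482

bias = −0.0690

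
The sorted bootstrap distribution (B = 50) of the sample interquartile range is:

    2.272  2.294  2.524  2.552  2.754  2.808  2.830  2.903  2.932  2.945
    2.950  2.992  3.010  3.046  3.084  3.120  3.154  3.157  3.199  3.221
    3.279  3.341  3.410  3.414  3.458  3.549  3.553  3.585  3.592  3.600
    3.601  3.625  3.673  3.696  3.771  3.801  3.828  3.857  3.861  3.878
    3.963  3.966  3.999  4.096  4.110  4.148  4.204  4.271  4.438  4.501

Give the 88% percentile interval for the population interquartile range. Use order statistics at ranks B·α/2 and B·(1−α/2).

α = 0.12; lower rank = 50 × 0.060 = 3; upper rank = 50 × 0.940 = 47.
The 3rd smallest replicate is 2.524; the 47th is 4.204.

(2.524, 4.204)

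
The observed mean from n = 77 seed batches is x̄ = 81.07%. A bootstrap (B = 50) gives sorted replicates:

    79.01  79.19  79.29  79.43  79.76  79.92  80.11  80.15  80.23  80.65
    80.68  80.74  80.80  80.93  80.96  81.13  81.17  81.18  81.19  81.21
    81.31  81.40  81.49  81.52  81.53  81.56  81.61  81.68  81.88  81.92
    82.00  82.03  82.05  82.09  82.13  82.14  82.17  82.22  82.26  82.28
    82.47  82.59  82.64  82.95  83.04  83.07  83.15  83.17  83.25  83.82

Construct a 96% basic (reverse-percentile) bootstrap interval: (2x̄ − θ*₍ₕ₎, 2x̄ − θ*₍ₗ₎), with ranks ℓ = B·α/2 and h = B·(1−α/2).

Percentile endpoints at ranks 1 and 49: θ*₍1₎ = 79.01, θ*₍49₎ = 83.25.
Basic interval reflects these around x̄:
  lower = 2 × 81.07 − 83.25 = 78.89
  upper = 2 × 81.07 − 79.01 = 83.13

(78.89, 83.13)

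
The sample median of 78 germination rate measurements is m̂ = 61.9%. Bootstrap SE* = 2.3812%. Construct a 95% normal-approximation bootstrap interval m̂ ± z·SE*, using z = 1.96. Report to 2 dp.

Margin = 1.96 × 2.3812 = 4.667
Interval: 61.9 ± 4.667

(57.23, 66.57)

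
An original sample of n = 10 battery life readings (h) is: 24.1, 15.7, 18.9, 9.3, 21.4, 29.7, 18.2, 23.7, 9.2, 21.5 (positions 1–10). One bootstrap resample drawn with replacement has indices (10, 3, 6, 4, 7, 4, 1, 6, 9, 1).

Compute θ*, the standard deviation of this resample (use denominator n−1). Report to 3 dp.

Resample values: 21.5, 18.9, 29.7, 9.3, 18.2, 9.3, 24.1, 29.7, 9.2, 24.1.
Mean = 19.4000; sum of squared deviations = 570.5200
s² = 570.5200 / 9 = 63.3911
s = √63.3911 = 7.962

θ* = 7.962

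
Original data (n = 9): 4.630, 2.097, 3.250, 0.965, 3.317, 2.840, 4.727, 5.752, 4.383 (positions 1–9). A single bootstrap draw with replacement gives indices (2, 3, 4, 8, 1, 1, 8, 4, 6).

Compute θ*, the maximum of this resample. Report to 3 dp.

θ* = 5.752

Resample values: 2.097, 3.250, 0.965, 5.752, 4.630, 4.630, 5.752, 0.965, 2.840.
Maximum = 5.752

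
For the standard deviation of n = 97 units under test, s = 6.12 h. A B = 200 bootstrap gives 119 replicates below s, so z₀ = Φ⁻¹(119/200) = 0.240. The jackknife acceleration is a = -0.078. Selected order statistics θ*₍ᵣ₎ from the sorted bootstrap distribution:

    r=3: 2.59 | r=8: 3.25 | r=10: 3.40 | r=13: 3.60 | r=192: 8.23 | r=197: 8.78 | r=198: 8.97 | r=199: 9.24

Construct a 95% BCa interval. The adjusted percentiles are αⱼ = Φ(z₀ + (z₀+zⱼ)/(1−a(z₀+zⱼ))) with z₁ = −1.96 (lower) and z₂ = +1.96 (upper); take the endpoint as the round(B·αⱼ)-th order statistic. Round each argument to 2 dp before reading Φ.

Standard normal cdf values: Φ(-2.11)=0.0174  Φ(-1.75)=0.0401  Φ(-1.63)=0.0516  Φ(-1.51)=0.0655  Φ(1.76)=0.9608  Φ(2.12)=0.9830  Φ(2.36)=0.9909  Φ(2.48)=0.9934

(3.25, 8.78)

Lower: z₀ + z₁ = 0.240 + (-1.960) = -1.720; 1 − a(z₀+z₁) = 1 − (-0.078)(-1.720) = 0.8658; argument = 0.240 + (-1.720)/0.8658 = -1.7465 → -1.75.
α₁ = Φ(-1.75) = 0.0401; rank = round(200 × 0.0401) = 8; θ*₍8₎ = 3.25.
Upper: z₀ + z₂ = 2.200; 1 − a(z₀+z₂) = 1.1716; argument = 2.1178 → 2.12; α₂ = 0.9830; rank = 197; θ*₍197₎ = 8.78.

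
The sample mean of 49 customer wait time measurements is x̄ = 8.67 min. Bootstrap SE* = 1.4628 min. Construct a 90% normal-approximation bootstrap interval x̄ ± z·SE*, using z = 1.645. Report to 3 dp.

Margin = 1.645 × 1.4628 = 2.4063
Interval: 8.67 ± 2.4063

(6.264, 11.076)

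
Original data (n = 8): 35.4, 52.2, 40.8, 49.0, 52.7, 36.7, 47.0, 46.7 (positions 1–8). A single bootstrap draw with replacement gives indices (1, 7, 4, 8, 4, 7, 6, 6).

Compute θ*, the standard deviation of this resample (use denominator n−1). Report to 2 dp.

θ* = 6.02

Resample values: 35.4, 47.0, 49.0, 46.7, 49.0, 47.0, 36.7, 36.7.
Mean = 43.4375; sum of squared deviations = 253.2987
s² = 253.2987 / 7 = 36.1855
s = √36.1855 = 6.02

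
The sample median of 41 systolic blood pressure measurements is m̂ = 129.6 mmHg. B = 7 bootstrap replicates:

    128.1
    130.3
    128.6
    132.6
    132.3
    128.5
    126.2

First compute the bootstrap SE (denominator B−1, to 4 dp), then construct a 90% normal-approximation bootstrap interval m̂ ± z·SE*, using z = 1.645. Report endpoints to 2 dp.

Mean of replicates = 129.5143; sum of squared deviations = 32.7486; SE* = √(32.7486/6) = 2.3363
Margin = 1.645 × 2.3363 = 3.843
Interval: 129.6 ± 3.843

(125.76, 133.44)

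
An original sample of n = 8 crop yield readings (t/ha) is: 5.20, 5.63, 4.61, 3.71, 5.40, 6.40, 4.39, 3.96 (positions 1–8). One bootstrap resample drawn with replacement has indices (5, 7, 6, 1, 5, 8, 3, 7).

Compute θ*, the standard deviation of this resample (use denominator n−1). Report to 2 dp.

θ* = 0.78

Resample values: 5.40, 4.39, 6.40, 5.20, 5.40, 3.96, 4.61, 4.39.
Mean = 4.9688; sum of squared deviations = 4.2901
s² = 4.2901 / 7 = 0.6129
s = √0.6129 = 0.78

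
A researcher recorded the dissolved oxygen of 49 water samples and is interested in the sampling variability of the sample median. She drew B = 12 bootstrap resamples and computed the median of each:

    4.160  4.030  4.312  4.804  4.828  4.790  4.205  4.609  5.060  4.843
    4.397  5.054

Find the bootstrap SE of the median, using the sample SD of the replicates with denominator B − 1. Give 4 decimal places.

SE* = 0.3573

Bootstrap SE is the standard deviation of the 12 replicate medians.
Mean of replicates: (4.160 + 4.030 + 4.312 + 4.804 + 4.828 + 4.790 + 4.205 + 4.609 + 5.060 + 4.843 + 4.397 + 5.054) / 12 = 55.09200 / 12 = 4.59100
Sum of squared deviations: (−0.43100)² + (−0.56100)² + (−0.27900)² + (+0.21300)² + (+0.23700)² + (+0.19900)² + (−0.38600)² + (+0.01800)² + (+0.46900)² + (+0.25200)² + (−0.19400)² + (+0.46300)² = 1.40425
Variance = 1.40425 / 11 = 0.12766
SE* = √0.12766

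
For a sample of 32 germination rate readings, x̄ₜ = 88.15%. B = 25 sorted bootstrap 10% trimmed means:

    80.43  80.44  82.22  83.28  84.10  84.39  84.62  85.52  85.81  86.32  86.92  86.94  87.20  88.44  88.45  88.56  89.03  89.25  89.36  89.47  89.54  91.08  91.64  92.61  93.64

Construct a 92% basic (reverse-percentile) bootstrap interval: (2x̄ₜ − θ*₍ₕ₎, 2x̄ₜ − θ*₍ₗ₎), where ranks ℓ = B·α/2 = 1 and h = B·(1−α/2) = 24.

Percentile endpoints at ranks 1 and 24: θ*₍1₎ = 80.43, θ*₍24₎ = 92.61.
Basic interval reflects these around x̄ₜ:
  lower = 2 × 88.15 − 92.61 = 83.69
  upper = 2 × 88.15 − 80.43 = 95.87

(83.69, 95.87)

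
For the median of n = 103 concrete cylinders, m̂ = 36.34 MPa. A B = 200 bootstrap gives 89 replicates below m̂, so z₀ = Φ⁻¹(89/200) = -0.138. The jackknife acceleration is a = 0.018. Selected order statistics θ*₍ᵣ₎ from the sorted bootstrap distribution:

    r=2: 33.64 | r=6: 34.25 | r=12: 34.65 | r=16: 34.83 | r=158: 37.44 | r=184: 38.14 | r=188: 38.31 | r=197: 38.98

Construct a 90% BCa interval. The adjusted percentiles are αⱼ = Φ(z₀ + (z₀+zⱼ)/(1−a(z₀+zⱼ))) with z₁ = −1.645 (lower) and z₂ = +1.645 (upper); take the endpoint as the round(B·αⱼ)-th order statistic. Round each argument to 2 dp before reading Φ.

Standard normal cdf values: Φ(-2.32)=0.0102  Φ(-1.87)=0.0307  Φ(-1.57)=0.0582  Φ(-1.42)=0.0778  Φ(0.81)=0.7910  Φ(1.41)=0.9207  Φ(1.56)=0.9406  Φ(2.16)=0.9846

Lower: z₀ + z₁ = -0.138 + (-1.645) = -1.783; 1 − a(z₀+z₁) = 1 − (0.018)(-1.783) = 1.0321; argument = -0.138 + (-1.783)/1.0321 = -1.8656 → -1.87.
α₁ = Φ(-1.87) = 0.0307; rank = round(200 × 0.0307) = 6; θ*₍6₎ = 34.25.
Upper: z₀ + z₂ = 1.507; 1 − a(z₀+z₂) = 0.9729; argument = 1.4110 → 1.41; α₂ = 0.9207; rank = 184; θ*₍184₎ = 38.14.

(34.25, 38.14)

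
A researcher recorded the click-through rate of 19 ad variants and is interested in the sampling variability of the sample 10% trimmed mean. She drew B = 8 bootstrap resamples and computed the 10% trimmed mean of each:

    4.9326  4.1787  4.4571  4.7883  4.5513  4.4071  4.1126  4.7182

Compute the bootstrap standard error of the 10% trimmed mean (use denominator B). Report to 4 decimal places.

Bootstrap SE is the standard deviation of the 8 replicate 10% trimmed means.
Mean of replicates: (4.9326 + 4.1787 + 4.4571 + 4.7883 + 4.5513 + 4.4071 + 4.1126 + 4.7182) / 8 = 36.14590 / 8 = 4.51824
Sum of squared deviations: (+0.41436)² + (−0.33954)² + (−0.06114)² + (+0.27006)² + (+0.03306)² + (−0.11114)² + (−0.40564)² + (+0.19996)² = 0.58162
Variance = 0.58162 / 8 = 0.07270
SE* = √0.07270

SE* = 0.2696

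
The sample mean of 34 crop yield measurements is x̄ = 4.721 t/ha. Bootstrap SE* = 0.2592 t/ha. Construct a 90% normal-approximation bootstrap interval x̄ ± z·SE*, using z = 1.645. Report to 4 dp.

(4.2946, 5.1474)

Margin = 1.645 × 0.2592 = 0.42638
Interval: 4.721 ± 0.42638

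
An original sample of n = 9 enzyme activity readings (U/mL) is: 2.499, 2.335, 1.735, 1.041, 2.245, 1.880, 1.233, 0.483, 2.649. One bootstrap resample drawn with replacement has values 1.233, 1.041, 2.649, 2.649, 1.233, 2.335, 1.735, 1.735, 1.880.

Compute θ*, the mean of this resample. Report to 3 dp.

θ* = 1.832

Mean = (1.233 + 1.041 + 2.649 + 2.649 + 1.233 + 2.335 + 1.735 + 1.735 + 1.880) / 9 = 16.4900 / 9 = 1.832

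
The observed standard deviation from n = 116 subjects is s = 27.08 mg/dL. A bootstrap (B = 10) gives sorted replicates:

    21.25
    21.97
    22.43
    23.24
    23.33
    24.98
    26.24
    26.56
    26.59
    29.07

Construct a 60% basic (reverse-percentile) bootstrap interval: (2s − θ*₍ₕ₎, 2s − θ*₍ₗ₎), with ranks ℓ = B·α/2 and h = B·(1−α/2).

Percentile endpoints at ranks 2 and 8: θ*₍2₎ = 21.97, θ*₍8₎ = 26.56.
Basic interval reflects these around s:
  lower = 2 × 27.08 − 26.56 = 27.60
  upper = 2 × 27.08 − 21.97 = 32.19

(27.60, 32.19)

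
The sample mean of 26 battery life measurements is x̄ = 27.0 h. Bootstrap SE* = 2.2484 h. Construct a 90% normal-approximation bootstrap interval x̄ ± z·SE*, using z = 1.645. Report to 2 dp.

(23.30, 30.70)

Margin = 1.645 × 2.2484 = 3.699
Interval: 27.0 ± 3.699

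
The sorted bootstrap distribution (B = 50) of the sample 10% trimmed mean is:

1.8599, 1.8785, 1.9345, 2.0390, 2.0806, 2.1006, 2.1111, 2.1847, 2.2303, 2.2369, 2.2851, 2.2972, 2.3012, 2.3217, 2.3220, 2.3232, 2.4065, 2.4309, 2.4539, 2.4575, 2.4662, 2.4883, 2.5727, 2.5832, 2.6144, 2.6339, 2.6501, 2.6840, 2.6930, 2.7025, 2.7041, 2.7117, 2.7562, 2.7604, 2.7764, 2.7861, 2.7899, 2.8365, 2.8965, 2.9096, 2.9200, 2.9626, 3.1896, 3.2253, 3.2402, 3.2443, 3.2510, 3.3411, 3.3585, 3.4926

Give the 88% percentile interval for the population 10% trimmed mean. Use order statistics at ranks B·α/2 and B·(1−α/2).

α = 0.12; lower rank = 50 × 0.060 = 3; upper rank = 50 × 0.940 = 47.
The 3rd smallest replicate is 1.9345; the 47th is 3.2510.

(1.9345, 3.2510)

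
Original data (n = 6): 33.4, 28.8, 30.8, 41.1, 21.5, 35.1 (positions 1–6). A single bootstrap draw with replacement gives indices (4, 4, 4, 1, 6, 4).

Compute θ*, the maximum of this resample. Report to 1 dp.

θ* = 41.1

Resample values: 41.1, 41.1, 41.1, 33.4, 35.1, 41.1.
Maximum = 41.1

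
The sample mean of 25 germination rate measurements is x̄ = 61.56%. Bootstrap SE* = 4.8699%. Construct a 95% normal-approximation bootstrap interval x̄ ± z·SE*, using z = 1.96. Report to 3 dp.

Margin = 1.96 × 4.8699 = 9.5450
Interval: 61.56 ± 9.5450

(52.015, 71.105)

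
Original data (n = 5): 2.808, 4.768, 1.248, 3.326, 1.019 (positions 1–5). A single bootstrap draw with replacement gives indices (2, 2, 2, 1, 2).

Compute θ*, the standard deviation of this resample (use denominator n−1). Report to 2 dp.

Resample values: 4.768, 4.768, 4.768, 2.808, 4.768.
Mean = 4.3760; sum of squared deviations = 3.0733
s² = 3.0733 / 4 = 0.7683
s = √0.7683 = 0.88

θ* = 0.88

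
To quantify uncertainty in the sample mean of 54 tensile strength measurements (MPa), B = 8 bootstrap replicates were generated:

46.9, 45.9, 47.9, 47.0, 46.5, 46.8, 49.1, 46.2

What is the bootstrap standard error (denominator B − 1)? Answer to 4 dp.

Bootstrap SE is the standard deviation of the 8 replicate means.
Mean of replicates: (46.9 + 45.9 + 47.9 + 47.0 + 46.5 + 46.8 + 49.1 + 46.2) / 8 = 376.30000 / 8 = 47.03750
Sum of squared deviations: (−0.13750)² + (−1.13750)² + (+0.86250)² + (−0.03750)² + (−0.53750)² + (−0.23750)² + (+2.06250)² + (−0.83750)² = 7.35875
Variance = 7.35875 / 7 = 1.05125
SE* = √1.05125

SE* = 1.0253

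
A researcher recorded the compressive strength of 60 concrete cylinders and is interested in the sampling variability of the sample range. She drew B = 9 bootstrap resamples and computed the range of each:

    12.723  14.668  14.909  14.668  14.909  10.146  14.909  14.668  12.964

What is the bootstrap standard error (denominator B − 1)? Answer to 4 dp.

Bootstrap SE is the standard deviation of the 9 replicate ranges.
Mean of replicates: (12.723 + 14.668 + 14.909 + 14.668 + 14.909 + 10.146 + 14.909 + 14.668 + 12.964) / 9 = 124.56400 / 9 = 13.84044
Sum of squared deviations: (−1.11744)² + (+0.82756)² + (+1.06856)² + (+0.82756)² + (+1.06856)² + (−3.69444)² + (+1.06856)² + (+0.82756)² + (−0.87644)² = 21.14573
Variance = 21.14573 / 8 = 2.64322
SE* = √2.64322

SE* = 1.6258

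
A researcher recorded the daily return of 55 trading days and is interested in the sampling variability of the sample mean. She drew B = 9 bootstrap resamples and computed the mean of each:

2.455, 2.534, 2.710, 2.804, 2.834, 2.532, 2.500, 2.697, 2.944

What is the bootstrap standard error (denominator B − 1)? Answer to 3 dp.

Bootstrap SE is the standard deviation of the 9 replicate means.
Mean of replicates: (2.455 + 2.534 + 2.710 + 2.804 + 2.834 + 2.532 + 2.500 + 2.697 + 2.944) / 9 = 24.0100 / 9 = 2.6678
Sum of squared deviations: (−0.2128)² + (−0.1338)² + (+0.0422)² + (+0.1362)² + (+0.1662)² + (−0.1358)² + (−0.1678)² + (+0.0292)² + (+0.2762)² = 0.2349
Variance = 0.2349 / 8 = 0.0294
SE* = √0.0294

SE* = 0.171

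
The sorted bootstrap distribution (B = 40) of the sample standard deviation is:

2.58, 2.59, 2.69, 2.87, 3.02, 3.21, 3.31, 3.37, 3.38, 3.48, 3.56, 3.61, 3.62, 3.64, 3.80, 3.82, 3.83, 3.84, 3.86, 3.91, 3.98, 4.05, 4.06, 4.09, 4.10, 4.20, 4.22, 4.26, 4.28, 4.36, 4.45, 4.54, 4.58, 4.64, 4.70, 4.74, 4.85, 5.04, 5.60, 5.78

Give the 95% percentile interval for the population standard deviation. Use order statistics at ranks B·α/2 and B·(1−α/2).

(2.58, 5.60)

α = 0.05; lower rank = 40 × 0.025 = 1; upper rank = 40 × 0.975 = 39.
The 1st smallest replicate is 2.58; the 39th is 5.60.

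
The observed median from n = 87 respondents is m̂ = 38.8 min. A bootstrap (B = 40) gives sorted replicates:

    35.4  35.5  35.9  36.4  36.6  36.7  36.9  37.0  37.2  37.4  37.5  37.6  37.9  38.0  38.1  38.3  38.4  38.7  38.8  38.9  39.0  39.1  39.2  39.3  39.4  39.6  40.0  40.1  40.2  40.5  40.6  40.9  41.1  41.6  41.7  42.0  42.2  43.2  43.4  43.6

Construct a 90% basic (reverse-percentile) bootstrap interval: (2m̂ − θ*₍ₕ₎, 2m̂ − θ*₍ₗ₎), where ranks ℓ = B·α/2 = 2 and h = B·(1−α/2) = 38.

Percentile endpoints at ranks 2 and 38: θ*₍2₎ = 35.5, θ*₍38₎ = 43.2.
Basic interval reflects these around m̂:
  lower = 2 × 38.8 − 43.2 = 34.4
  upper = 2 × 38.8 − 35.5 = 42.1

(34.4, 42.1)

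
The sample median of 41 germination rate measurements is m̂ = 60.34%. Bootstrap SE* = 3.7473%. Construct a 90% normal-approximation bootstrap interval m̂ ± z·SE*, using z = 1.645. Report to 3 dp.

Margin = 1.645 × 3.7473 = 6.1643
Interval: 60.34 ± 6.1643

(54.176, 66.504)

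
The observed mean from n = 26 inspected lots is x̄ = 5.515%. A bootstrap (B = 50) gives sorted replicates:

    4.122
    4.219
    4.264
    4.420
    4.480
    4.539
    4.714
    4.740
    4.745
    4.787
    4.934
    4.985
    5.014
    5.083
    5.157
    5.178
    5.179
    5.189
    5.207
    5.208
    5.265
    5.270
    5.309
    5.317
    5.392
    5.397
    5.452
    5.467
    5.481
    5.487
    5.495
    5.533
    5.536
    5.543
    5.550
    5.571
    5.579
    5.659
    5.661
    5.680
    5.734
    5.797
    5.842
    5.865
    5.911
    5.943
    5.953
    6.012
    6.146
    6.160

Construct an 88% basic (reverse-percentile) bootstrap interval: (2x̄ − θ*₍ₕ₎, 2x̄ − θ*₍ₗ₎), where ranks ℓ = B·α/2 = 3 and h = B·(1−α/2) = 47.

(5.077, 6.766)

Percentile endpoints at ranks 3 and 47: θ*₍3₎ = 4.264, θ*₍47₎ = 5.953.
Basic interval reflects these around x̄:
  lower = 2 × 5.515 − 5.953 = 5.077
  upper = 2 × 5.515 − 4.264 = 6.766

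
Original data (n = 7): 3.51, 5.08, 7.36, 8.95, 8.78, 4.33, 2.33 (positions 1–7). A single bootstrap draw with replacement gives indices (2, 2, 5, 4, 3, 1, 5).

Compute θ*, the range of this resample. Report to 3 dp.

Resample values: 5.08, 5.08, 8.78, 8.95, 7.36, 3.51, 8.78.
Range = 8.95 − 3.51 = 5.440

θ* = 5.440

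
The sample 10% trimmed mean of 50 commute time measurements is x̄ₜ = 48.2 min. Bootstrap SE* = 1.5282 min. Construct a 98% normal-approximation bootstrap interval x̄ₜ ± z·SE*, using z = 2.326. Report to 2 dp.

Margin = 2.326 × 1.5282 = 3.555
Interval: 48.2 ± 3.555

(44.65, 51.75)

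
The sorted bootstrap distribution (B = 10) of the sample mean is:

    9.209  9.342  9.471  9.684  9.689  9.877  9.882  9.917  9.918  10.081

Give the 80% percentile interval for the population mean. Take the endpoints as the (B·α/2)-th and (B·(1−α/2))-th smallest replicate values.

(9.209, 9.918)

α = 0.20; lower rank = 10 × 0.100 = 1; upper rank = 10 × 0.900 = 9.
The 1st smallest replicate is 9.209; the 9th is 9.918.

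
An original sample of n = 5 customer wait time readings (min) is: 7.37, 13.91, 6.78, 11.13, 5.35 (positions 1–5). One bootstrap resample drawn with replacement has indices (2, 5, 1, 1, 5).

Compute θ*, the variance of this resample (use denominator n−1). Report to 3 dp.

Resample values: 13.91, 5.35, 7.37, 7.37, 5.35.
Mean = 7.8700; sum of squared deviations = 49.6824
s² = 49.6824 / 4 = 12.4206

θ* = 12.421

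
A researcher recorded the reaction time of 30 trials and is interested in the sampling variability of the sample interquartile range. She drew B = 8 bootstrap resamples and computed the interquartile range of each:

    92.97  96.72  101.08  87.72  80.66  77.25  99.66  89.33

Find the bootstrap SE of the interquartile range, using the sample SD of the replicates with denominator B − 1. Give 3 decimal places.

SE* = 8.634

Bootstrap SE is the standard deviation of the 8 replicate interquartile ranges.
Mean of replicates: (92.97 + 96.72 + 101.08 + 87.72 + 80.66 + 77.25 + 99.66 + 89.33) / 8 = 725.3900 / 8 = 90.6737
Sum of squared deviations: (+2.2963)² + (+6.0463)² + (+10.4062)² + (−2.9537)² + (−10.0138)² + (−13.4237)² + (+8.9862)² + (−1.3438)² = 521.8752
Variance = 521.8752 / 7 = 74.5536
SE* = √74.5536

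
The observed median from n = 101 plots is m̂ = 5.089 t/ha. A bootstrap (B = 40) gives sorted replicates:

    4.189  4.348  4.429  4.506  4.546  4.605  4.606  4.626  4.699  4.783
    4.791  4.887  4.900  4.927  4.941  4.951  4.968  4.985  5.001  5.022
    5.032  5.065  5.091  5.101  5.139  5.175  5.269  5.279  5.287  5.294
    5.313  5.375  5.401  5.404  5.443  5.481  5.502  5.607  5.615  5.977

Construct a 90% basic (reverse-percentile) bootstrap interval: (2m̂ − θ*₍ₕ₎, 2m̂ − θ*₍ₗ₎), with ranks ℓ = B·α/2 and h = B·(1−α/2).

(4.571, 5.830)

Percentile endpoints at ranks 2 and 38: θ*₍2₎ = 4.348, θ*₍38₎ = 5.607.
Basic interval reflects these around m̂:
  lower = 2 × 5.089 − 5.607 = 4.571
  upper = 2 × 5.089 − 4.348 = 5.830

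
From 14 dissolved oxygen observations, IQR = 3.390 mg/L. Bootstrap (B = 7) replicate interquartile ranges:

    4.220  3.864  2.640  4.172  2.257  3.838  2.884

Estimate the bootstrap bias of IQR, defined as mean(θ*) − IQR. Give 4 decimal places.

mean(θ*) = (4.220 + 3.864 + 2.640 + 4.172 + 2.257 + 3.838 + 2.884) / 7 = 3.41071
bias = 3.41071 − 3.390

bias = +0.0207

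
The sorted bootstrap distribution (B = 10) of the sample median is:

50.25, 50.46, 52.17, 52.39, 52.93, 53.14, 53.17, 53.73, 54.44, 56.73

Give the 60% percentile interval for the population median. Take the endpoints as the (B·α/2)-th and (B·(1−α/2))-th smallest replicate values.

(50.46, 53.73)

α = 0.40; lower rank = 10 × 0.200 = 2; upper rank = 10 × 0.800 = 8.
The 2nd smallest replicate is 50.46; the 8th is 53.73.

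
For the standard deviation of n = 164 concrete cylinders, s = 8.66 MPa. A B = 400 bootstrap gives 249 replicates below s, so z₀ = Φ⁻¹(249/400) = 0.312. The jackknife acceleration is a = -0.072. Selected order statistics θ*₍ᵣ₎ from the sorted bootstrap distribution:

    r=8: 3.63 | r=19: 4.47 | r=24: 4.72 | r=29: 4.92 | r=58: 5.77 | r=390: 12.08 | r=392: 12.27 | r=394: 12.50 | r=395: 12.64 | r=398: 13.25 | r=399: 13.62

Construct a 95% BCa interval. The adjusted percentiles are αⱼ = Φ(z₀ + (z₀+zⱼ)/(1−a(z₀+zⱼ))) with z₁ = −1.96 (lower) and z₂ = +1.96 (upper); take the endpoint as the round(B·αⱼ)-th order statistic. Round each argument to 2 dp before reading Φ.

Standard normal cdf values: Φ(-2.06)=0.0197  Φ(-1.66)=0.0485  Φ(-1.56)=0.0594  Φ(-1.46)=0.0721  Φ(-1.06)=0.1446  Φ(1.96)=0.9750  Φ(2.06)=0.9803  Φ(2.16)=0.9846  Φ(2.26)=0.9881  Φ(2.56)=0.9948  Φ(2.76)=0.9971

Lower: z₀ + z₁ = 0.312 + (-1.960) = -1.648; 1 − a(z₀+z₁) = 1 − (-0.072)(-1.648) = 0.8813; argument = 0.312 + (-1.648)/0.8813 = -1.5579 → -1.56.
α₁ = Φ(-1.56) = 0.0594; rank = round(400 × 0.0594) = 24; θ*₍24₎ = 4.72.
Upper: z₀ + z₂ = 2.272; 1 − a(z₀+z₂) = 1.1636; argument = 2.2646 → 2.26; α₂ = 0.9881; rank = 395; θ*₍395₎ = 12.64.

(4.72, 12.64)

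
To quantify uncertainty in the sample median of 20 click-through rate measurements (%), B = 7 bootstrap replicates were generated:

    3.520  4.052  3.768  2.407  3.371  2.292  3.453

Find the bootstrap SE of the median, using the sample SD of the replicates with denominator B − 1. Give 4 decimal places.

Bootstrap SE is the standard deviation of the 7 replicate medians.
Mean of replicates: (3.520 + 4.052 + 3.768 + 2.407 + 3.371 + 2.292 + 3.453) / 7 = 22.86300 / 7 = 3.26614
Sum of squared deviations: (+0.25386)² + (+0.78586)² + (+0.50186)² + (−0.85914)² + (+0.10486)² + (−0.97414)² + (+0.18686)² = 2.66687
Variance = 2.66687 / 6 = 0.44448
SE* = √0.44448

SE* = 0.6667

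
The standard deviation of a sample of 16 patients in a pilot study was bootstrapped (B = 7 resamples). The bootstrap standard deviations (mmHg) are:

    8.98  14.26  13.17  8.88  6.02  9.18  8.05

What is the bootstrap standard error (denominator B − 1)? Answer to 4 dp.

SE* = 2.9012

Bootstrap SE is the standard deviation of the 7 replicate standard deviations.
Mean of replicates: (8.98 + 14.26 + 13.17 + 8.88 + 6.02 + 9.18 + 8.05) / 7 = 68.54000 / 7 = 9.79143
Sum of squared deviations: (−0.81143)² + (+4.46857)² + (+3.37857)² + (−0.91143)² + (−3.77143)² + (−0.61143)² + (−1.74143)² = 50.50209
Variance = 50.50209 / 6 = 8.41701
SE* = √8.41701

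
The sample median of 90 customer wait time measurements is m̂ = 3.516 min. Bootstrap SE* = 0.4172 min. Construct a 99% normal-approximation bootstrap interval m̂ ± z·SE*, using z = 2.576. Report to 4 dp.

(2.4413, 4.5907)

Margin = 2.576 × 0.4172 = 1.07471
Interval: 3.516 ± 1.07471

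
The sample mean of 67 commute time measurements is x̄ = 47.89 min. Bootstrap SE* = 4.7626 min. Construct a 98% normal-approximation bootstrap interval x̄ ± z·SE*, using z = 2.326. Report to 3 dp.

(36.812, 58.968)

Margin = 2.326 × 4.7626 = 11.0778
Interval: 47.89 ± 11.0778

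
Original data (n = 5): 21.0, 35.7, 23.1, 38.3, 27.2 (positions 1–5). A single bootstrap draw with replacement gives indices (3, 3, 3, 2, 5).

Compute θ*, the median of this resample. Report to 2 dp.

Resample values: 23.1, 23.1, 23.1, 35.7, 27.2.
Sorted: 23.1, 23.1, 23.1, 27.2, 35.7
Median = middle value = 23.10

θ* = 23.10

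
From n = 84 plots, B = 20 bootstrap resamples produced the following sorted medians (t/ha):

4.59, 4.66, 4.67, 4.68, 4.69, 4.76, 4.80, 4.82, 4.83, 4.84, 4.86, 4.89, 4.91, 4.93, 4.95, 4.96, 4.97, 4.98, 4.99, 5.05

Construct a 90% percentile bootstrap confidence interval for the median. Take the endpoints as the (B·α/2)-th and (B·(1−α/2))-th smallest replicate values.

α = 0.10; lower rank = 20 × 0.050 = 1; upper rank = 20 × 0.950 = 19.
The 1st smallest replicate is 4.59; the 19th is 4.99.

(4.59, 4.99)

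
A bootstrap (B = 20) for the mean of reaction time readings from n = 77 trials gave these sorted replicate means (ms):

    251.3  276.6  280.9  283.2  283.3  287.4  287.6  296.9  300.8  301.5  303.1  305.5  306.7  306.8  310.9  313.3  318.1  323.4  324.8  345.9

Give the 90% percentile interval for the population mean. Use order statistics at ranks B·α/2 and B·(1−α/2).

(251.3, 324.8)

α = 0.10; lower rank = 20 × 0.050 = 1; upper rank = 20 × 0.950 = 19.
The 1st smallest replicate is 251.3; the 19th is 324.8.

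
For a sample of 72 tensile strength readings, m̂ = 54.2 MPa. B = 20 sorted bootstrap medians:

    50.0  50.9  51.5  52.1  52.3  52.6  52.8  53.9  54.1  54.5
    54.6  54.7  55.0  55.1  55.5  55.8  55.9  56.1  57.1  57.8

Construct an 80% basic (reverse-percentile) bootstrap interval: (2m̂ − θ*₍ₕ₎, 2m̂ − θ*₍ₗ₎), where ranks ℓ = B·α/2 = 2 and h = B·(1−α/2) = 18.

(52.3, 57.5)

Percentile endpoints at ranks 2 and 18: θ*₍2₎ = 50.9, θ*₍18₎ = 56.1.
Basic interval reflects these around m̂:
  lower = 2 × 54.2 − 56.1 = 52.3
  upper = 2 × 54.2 − 50.9 = 57.5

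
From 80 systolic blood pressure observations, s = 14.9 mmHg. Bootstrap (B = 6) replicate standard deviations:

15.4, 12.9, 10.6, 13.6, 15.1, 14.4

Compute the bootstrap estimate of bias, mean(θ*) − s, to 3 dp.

mean(θ*) = (15.4 + 12.9 + 10.6 + 13.6 + 15.1 + 14.4) / 6 = 13.6667
bias = 13.6667 − 14.9

bias = −1.233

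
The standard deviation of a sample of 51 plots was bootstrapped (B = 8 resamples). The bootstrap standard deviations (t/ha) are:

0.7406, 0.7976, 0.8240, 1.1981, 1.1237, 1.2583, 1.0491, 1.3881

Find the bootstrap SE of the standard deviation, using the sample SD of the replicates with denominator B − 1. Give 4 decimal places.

SE* = 0.2377

Bootstrap SE is the standard deviation of the 8 replicate standard deviations.
Mean of replicates: (0.7406 + 0.7976 + 0.8240 + 1.1981 + 1.1237 + 1.2583 + 1.0491 + 1.3881) / 8 = 8.37950 / 8 = 1.04744
Sum of squared deviations: (−0.30684)² + (−0.24984)² + (−0.22344)² + (+0.15066)² + (+0.07626)² + (+0.21086)² + (+0.00166)² + (+0.34066)² = 0.39552
Variance = 0.39552 / 7 = 0.05650
SE* = √0.05650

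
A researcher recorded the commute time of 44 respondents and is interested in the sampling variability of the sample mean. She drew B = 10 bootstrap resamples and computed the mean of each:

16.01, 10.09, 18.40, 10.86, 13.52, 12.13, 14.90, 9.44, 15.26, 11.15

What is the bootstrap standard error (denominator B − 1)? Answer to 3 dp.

SE* = 2.921

Bootstrap SE is the standard deviation of the 10 replicate means.
Mean of replicates: (16.01 + 10.09 + 18.40 + 10.86 + 13.52 + 12.13 + 14.90 + 9.44 + 15.26 + 11.15) / 10 = 131.7600 / 10 = 13.1760
Sum of squared deviations: (+2.8340)² + (−3.0860)² + (+5.2240)² + (−2.3160)² + (+0.3440)² + (−1.0460)² + (+1.7240)² + (−3.7360)² + (+2.0840)² + (−2.0260)² = 76.7990
Variance = 76.7990 / 9 = 8.5332
SE* = √8.5332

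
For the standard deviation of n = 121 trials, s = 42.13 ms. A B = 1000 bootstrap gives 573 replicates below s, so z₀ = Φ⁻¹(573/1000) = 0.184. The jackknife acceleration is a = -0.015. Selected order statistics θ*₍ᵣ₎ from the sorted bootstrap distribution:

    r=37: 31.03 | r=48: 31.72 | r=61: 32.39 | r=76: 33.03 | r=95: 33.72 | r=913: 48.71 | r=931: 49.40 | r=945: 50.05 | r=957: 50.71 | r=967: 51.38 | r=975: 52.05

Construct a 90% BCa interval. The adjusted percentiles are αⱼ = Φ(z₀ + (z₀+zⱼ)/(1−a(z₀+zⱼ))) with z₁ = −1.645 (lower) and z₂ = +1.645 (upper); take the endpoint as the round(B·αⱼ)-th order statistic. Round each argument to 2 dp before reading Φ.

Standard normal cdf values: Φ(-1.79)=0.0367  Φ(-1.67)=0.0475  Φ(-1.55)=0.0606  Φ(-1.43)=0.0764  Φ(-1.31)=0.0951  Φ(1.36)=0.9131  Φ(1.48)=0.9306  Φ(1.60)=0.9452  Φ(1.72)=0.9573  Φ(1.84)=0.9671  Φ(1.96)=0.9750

(33.72, 52.05)

Lower: z₀ + z₁ = 0.184 + (-1.645) = -1.461; 1 − a(z₀+z₁) = 1 − (-0.015)(-1.461) = 0.9781; argument = 0.184 + (-1.461)/0.9781 = -1.3097 → -1.31.
α₁ = Φ(-1.31) = 0.0951; rank = round(1000 × 0.0951) = 95; θ*₍95₎ = 33.72.
Upper: z₀ + z₂ = 1.829; 1 − a(z₀+z₂) = 1.0274; argument = 1.9642 → 1.96; α₂ = 0.9750; rank = 975; θ*₍975₎ = 52.05.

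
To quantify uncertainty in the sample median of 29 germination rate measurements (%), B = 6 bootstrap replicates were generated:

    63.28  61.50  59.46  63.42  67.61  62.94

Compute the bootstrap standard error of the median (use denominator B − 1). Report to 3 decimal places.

Bootstrap SE is the standard deviation of the 6 replicate medians.
Mean of replicates: (63.28 + 61.50 + 59.46 + 63.42 + 67.61 + 62.94) / 6 = 378.2100 / 6 = 63.0350
Sum of squared deviations: (+0.2450)² + (−1.5350)² + (−3.5750)² + (+0.3850)² + (+4.5750)² + (−0.0950)² = 36.2847
Variance = 36.2847 / 5 = 7.2569
SE* = √7.2569

SE* = 2.694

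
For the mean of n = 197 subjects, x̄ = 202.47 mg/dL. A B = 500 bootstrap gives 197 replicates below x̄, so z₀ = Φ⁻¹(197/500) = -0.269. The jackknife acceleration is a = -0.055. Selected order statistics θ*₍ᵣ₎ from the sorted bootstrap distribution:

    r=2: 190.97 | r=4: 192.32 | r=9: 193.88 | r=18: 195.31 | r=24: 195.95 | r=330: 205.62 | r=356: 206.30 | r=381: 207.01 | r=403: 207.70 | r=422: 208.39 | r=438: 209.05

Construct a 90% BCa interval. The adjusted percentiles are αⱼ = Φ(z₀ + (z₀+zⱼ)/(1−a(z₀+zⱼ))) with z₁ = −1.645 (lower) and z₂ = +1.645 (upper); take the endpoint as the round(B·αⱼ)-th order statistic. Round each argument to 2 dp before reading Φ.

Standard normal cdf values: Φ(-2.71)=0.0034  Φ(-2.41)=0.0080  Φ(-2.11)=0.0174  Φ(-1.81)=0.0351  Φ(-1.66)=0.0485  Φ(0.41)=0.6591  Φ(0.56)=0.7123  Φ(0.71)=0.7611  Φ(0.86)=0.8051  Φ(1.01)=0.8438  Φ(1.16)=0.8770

(192.32, 208.39)

Lower: z₀ + z₁ = -0.269 + (-1.645) = -1.914; 1 − a(z₀+z₁) = 1 − (-0.055)(-1.914) = 0.8947; argument = -0.269 + (-1.914)/0.8947 = -2.4082 → -2.41.
α₁ = Φ(-2.41) = 0.0080; rank = round(500 × 0.0080) = 4; θ*₍4₎ = 192.32.
Upper: z₀ + z₂ = 1.376; 1 − a(z₀+z₂) = 1.0757; argument = 1.0102 → 1.01; α₂ = 0.8438; rank = 422; θ*₍422₎ = 208.39.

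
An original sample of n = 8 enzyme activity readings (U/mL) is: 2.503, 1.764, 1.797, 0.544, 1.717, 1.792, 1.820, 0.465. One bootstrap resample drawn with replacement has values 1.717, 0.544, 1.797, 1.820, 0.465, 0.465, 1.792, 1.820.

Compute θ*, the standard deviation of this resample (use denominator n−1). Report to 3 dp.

Mean = 1.3025; sum of squared deviations = 3.1697
s² = 3.1697 / 7 = 0.4528
s = √0.4528 = 0.673

θ* = 0.673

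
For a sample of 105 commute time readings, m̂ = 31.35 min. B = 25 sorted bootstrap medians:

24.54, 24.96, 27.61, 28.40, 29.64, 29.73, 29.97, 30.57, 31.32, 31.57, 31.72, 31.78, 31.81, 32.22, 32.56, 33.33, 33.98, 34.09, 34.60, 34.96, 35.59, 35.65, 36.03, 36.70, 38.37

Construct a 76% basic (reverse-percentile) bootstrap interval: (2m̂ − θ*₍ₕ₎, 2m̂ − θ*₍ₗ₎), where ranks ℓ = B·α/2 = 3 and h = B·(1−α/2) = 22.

(27.05, 35.09)

Percentile endpoints at ranks 3 and 22: θ*₍3₎ = 27.61, θ*₍22₎ = 35.65.
Basic interval reflects these around m̂:
  lower = 2 × 31.35 − 35.65 = 27.05
  upper = 2 × 31.35 − 27.61 = 35.09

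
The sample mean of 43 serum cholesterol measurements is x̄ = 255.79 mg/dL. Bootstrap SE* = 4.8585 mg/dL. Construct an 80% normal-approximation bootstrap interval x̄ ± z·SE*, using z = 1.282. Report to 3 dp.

Margin = 1.282 × 4.8585 = 6.2286
Interval: 255.79 ± 6.2286

(249.561, 262.019)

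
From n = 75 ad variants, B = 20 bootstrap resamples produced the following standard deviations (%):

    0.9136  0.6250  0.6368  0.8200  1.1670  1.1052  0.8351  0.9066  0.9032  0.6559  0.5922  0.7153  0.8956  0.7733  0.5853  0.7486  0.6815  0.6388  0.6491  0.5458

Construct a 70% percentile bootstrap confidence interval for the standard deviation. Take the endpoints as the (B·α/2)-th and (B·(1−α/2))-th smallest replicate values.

(0.5922, 0.9066)

Sorted replicates: 0.5458, 0.5853, 0.5922, 0.6250, 0.6368, 0.6388, 0.6491, 0.6559, 0.6815, 0.7153, 0.7486, 0.7733, 0.8200, 0.8351, 0.8956, 0.9032, 0.9066, 0.9136, 1.1052, 1.1670
α = 0.30; lower rank = 20 × 0.150 = 3; upper rank = 20 × 0.850 = 17.
The 3rd smallest replicate is 0.5922; the 17th is 0.9066.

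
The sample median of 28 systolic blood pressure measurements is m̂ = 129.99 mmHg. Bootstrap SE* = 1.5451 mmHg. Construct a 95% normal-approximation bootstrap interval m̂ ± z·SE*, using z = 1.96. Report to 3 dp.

(126.962, 133.018)

Margin = 1.96 × 1.5451 = 3.0284
Interval: 129.99 ± 3.0284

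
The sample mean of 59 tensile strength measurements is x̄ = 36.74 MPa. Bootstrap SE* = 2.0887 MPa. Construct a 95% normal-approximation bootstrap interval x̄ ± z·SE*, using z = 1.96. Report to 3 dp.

(32.646, 40.834)

Margin = 1.96 × 2.0887 = 4.0939
Interval: 36.74 ± 4.0939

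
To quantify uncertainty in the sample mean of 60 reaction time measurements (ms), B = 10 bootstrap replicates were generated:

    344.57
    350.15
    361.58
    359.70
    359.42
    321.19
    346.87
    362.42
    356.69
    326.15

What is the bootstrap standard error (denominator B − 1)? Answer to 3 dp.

Bootstrap SE is the standard deviation of the 10 replicate means.
Mean of replicates: (344.57 + 350.15 + 361.58 + 359.70 + 359.42 + 321.19 + 346.87 + 362.42 + 356.69 + 326.15) / 10 = 3488.7400 / 10 = 348.8740
Sum of squared deviations: (−4.3040)² + (+1.2760)² + (+12.7060)² + (+10.8260)² + (+10.5460)² + (−27.6840)² + (−2.0040)² + (+13.5460)² + (+7.8160)² + (−22.7240)² = 1941.3994
Variance = 1941.3994 / 9 = 215.7110
SE* = √215.7110

SE* = 14.687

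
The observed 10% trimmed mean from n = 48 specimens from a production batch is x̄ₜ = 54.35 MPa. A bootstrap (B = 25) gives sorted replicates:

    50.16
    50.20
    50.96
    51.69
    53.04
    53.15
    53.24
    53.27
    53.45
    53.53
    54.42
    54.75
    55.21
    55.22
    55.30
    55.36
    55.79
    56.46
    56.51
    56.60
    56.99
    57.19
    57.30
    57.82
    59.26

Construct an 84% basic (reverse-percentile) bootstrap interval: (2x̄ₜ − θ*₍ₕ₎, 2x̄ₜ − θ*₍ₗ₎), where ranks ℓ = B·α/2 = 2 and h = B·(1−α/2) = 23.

(51.40, 58.50)

Percentile endpoints at ranks 2 and 23: θ*₍2₎ = 50.20, θ*₍23₎ = 57.30.
Basic interval reflects these around x̄ₜ:
  lower = 2 × 54.35 − 57.30 = 51.40
  upper = 2 × 54.35 − 50.20 = 58.50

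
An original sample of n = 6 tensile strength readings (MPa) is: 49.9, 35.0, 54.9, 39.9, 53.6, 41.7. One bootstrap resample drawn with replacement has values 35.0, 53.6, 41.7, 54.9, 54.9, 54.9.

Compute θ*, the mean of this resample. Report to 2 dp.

θ* = 49.17

Mean = (35.0 + 53.6 + 41.7 + 54.9 + 54.9 + 54.9) / 6 = 295.00 / 6 = 49.17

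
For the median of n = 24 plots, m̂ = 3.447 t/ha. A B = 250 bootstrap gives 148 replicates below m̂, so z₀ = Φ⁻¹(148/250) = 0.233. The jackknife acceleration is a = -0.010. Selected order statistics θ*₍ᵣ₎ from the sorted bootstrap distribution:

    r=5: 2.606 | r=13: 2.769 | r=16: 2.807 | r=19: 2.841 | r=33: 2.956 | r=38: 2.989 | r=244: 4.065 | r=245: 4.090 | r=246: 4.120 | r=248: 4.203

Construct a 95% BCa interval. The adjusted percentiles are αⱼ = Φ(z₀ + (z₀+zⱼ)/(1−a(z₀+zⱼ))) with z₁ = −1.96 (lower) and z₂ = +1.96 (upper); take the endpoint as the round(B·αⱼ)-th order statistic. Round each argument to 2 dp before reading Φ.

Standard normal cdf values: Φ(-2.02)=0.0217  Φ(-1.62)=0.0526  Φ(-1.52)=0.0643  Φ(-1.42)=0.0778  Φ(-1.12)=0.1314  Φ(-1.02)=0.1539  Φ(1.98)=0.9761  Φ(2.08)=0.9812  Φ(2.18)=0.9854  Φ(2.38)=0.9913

Lower: z₀ + z₁ = 0.233 + (-1.960) = -1.727; 1 − a(z₀+z₁) = 1 − (-0.010)(-1.727) = 0.9827; argument = 0.233 + (-1.727)/0.9827 = -1.5243 → -1.52.
α₁ = Φ(-1.52) = 0.0643; rank = round(250 × 0.0643) = 16; θ*₍16₎ = 2.807.
Upper: z₀ + z₂ = 2.193; 1 − a(z₀+z₂) = 1.0219; argument = 2.3789 → 2.38; α₂ = 0.9913; rank = 248; θ*₍248₎ = 4.203.

(2.807, 4.203)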